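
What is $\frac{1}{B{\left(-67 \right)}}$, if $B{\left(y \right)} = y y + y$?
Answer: $\frac{1}{4422} \approx 0.00022614$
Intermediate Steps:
$B{\left(y \right)} = y + y^{2}$ ($B{\left(y \right)} = y^{2} + y = y + y^{2}$)
$\frac{1}{B{\left(-67 \right)}} = \frac{1}{\left(-67\right) \left(1 - 67\right)} = \frac{1}{\left(-67\right) \left(-66\right)} = \frac{1}{4422}$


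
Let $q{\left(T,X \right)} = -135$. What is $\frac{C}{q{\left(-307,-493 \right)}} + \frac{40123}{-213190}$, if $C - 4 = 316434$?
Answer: $- \frac{2698673353}{1151226} \approx -2344.2$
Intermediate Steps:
$C = 316438$ ($C = 4 + 316434 = 316438$)
$\frac{C}{q{\left(-307,-493 \right)}} + \frac{40123}{-213190} = \frac{316438}{-135} + \frac{40123}{-213190} = 316438 \left(- \frac{1}{135}\right) + 40123 \left(- \frac{1}{213190}\right) = - \frac{316438}{135} - \frac{40123}{213190} = - \frac{2698673353}{1151226}$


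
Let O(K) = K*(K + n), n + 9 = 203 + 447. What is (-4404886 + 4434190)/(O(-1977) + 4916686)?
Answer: 14652/3778979 ≈ 0.0038772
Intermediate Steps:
n = 641 (n = -9 + (203 + 447) = -9 + 650 = 641)
O(K) = K*(641 + K) (O(K) = K*(K + 641) = K*(641 + K))
(-4404886 + 4434190)/(O(-1977) + 4916686) = (-4404886 + 4434190)/(-1977*(641 - 1977) + 4916686) = 29304/(-1977*(-1336) + 4916686) = 29304/(2641272 + 4916686) = 29304/7557958 = 29304*(1/7557958) = 14652/3778979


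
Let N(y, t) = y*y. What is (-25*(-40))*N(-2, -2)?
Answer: 4000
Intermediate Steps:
N(y, t) = y**2
(-25*(-40))*N(-2, -2) = -25*(-40)*(-2)**2 = 1000*4 = 4000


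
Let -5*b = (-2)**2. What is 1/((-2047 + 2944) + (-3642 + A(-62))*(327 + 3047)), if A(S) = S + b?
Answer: -5/62495491 ≈ -8.0006e-8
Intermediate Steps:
b = -4/5 (b = -1/5*(-2)**2 = -1/5*4 = -4/5 ≈ -0.80000)
A(S) = -4/5 + S (A(S) = S - 4/5 = -4/5 + S)
1/((-2047 + 2944) + (-3642 + A(-62))*(327 + 3047)) = 1/((-2047 + 2944) + (-3642 + (-4/5 - 62))*(327 + 3047)) = 1/(897 + (-3642 - 314/5)*3374) = 1/(897 - 18524/5*3374) = 1/(897 - 62499976/5) = 1/(-62495491/5) = -5/62495491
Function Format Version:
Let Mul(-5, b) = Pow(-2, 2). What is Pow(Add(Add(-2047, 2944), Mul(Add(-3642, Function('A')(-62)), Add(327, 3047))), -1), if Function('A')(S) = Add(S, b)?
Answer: Rational(-5, 62495491) ≈ -8.0006e-8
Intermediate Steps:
b = Rational(-4, 5) (b = Mul(Rational(-1, 5), Pow(-2, 2)) = Mul(Rational(-1, 5), 4) = Rational(-4, 5) ≈ -0.80000)
Function('A')(S) = Add(Rational(-4, 5), S) (Function('A')(S) = Add(S, Rational(-4, 5)) = Add(Rational(-4, 5), S))
Pow(Add(Add(-2047, 2944), Mul(Add(-3642, Function('A')(-62)), Add(327, 3047))), -1) = Pow(Add(Add(-2047, 2944), Mul(Add(-3642, Add(Rational(-4, 5), -62)), Add(327, 3047))), -1) = Pow(Add(897, Mul(Add(-3642, Rational(-314, 5)), 3374)), -1) = Pow(Add(897, Mul(Rational(-18524, 5), 3374)), -1) = Pow(Add(897, Rational(-62499976, 5)), -1) = Pow(Rational(-62495491, 5), -1) = Rational(-5, 62495491)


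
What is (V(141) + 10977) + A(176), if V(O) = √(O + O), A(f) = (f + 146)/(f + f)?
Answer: 1932113/176 + √282 ≈ 10995.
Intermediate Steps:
A(f) = (146 + f)/(2*f) (A(f) = (146 + f)/((2*f)) = (146 + f)*(1/(2*f)) = (146 + f)/(2*f))
V(O) = √2*√O (V(O) = √(2*O) = √2*√O)
(V(141) + 10977) + A(176) = (√2*√141 + 10977) + (½)*(146 + 176)/176 = (√282 + 10977) + (½)*(1/176)*322 = (10977 + √282) + 161/176 = 1932113/176 + √282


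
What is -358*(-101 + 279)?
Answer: -63724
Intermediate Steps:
-358*(-101 + 279) = -358*178 = -63724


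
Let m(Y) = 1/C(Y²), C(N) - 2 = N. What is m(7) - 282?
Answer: -14381/51 ≈ -281.98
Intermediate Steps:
C(N) = 2 + N
m(Y) = 1/(2 + Y²)
m(7) - 282 = 1/(2 + 7²) - 282 = 1/(2 + 49) - 282 = 1/51 - 282 = -14381/51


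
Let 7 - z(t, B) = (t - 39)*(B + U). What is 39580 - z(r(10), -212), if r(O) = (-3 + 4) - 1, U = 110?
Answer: 43551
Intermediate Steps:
r(O) = 0 (r(O) = 1 - 1 = 0)
z(t, B) = 7 - (-39 + t)*(110 + B) (z(t, B) = 7 - (t - 39)*(B + 110) = 7 - (-39 + t)*(110 + B))
39580 - z(r(10), -212) = 39580 - (4297 - 110*0 + 39*(-212) - 1*(-212)*0) = 39580 - (4297 + 0 - 8268 + 0) = 39580 - 1*(-3971) = 39580 + 3971 = 43551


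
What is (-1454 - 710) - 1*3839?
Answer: -6003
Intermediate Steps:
(-1454 - 710) - 1*3839 = -2164 - 3839 = -6003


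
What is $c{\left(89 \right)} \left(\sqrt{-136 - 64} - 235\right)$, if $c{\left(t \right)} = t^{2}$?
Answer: $-1861435 + 79210 i \sqrt{2} \approx -1.8614 \cdot 10^{6} + 1.1202 \cdot 10^{5} i$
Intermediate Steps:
$c{\left(89 \right)} \left(\sqrt{-136 - 64} - 235\right) = 89^{2} \left(\sqrt{-136 - 64} - 235\right) = 7921 \left(\sqrt{-200} - 235\right) = 7921 \left(10 i \sqrt{2} - 235\right) = 7921 \left(-235 + 10 i \sqrt{2}\right) = -1861435 + 79210 i \sqrt{2}$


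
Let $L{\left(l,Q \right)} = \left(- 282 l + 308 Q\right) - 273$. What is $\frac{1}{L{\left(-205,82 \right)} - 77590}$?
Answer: $\frac{1}{5203} \approx 0.0001922$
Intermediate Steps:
$L{\left(l,Q \right)} = -273 - 282 l + 308 Q$
$\frac{1}{L{\left(-205,82 \right)} - 77590} = \frac{1}{\left(-273 - -57810 + 308 \cdot 82\right) - 77590} = \frac{1}{\left(-273 + 57810 + 25256\right) - 77590} = \frac{1}{82793 - 77590} = \frac{1}{5203}$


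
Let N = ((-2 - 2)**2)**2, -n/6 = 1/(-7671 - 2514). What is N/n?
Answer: 434560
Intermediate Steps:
n = 2/3395 (n = -6/(-7671 - 2514) = -6/(-10185) = -6*(-1/10185) = 2/3395 ≈ 0.00058910)
N = 256 (N = ((-4)**2)**2 = 16**2 = 256)
N/n = 256/(2/3395) = 256*(3395/2) = 434560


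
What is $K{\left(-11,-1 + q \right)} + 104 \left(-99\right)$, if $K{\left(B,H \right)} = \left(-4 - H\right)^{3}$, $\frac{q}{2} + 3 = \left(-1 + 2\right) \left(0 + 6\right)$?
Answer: $-11025$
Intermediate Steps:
$q = 6$ ($q = -6 + 2 \left(-1 + 2\right) \left(0 + 6\right) = -6 + 2 \cdot 1 \cdot 6 = -6 + 2 \cdot 6 = -6 + 12 = 6$)
$K{\left(-11,-1 + q \right)} + 104 \left(-99\right) = - \left(4 + \left(-1 + 6\right)\right)^{3} + 104 \left(-99\right) = - \left(4 + 5\right)^{3} - 10296 = - 9^{3} - 10296 = \left(-1\right) 729 - 10296 = -729 - 10296 = -11025$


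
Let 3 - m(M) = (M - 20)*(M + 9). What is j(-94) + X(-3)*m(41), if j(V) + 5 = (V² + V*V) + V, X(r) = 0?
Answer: 17573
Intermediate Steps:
m(M) = 3 - (-20 + M)*(9 + M) (m(M) = 3 - (M - 20)*(M + 9) = 3 - (-20 + M)*(9 + M))
j(V) = -5 + V + 2*V² (j(V) = -5 + ((V² + V*V) + V) = -5 + ((V² + V²) + V) = -5 + (2*V² + V) = -5 + (V + 2*V²) = -5 + V + 2*V²)
j(-94) + X(-3)*m(41) = (-5 - 94 + 2*(-94)²) + 0*(183 - 1*41² + 11*41) = (-5 - 94 + 2*8836) + 0*(183 - 1*1681 + 451) = (-5 - 94 + 17672) + 0*(183 - 1681 + 451) = 17573 + 0*(-1047) = 17573 + 0 = 17573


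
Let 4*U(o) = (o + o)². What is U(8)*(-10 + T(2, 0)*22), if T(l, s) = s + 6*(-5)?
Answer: -42880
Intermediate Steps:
T(l, s) = -30 + s (T(l, s) = s - 30 = -30 + s)
U(o) = o² (U(o) = (o + o)²/4 = (2*o)²/4 = (4*o²)/4 = o²)
U(8)*(-10 + T(2, 0)*22) = 8²*(-10 + (-30 + 0)*22) = 64*(-10 - 30*22) = 64*(-10 - 660) = 64*(-670) = -42880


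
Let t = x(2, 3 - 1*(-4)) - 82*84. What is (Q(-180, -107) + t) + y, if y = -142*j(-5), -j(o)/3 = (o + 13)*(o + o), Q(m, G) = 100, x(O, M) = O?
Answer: -40866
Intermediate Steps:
j(o) = -6*o*(13 + o) (j(o) = -3*(o + 13)*(o + o) = -3*(13 + o)*2*o = -6*o*(13 + o))
t = -6886 (t = 2 - 82*84 = 2 - 6888 = -6886)
y = -34080 (y = -(-852)*(-5)*(13 - 5) = -(-852)*(-5)*8 = -142*240 = -34080)
(Q(-180, -107) + t) + y = (100 - 6886) - 34080 = -6786 - 34080 = -40866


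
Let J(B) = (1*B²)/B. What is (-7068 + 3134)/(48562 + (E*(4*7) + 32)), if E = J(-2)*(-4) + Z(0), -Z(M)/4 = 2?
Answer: -281/3471 ≈ -0.080956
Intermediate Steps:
Z(M) = -8 (Z(M) = -4*2 = -8)
J(B) = B (J(B) = B²/B = B)
E = 0 (E = -2*(-4) - 8 = 8 - 8 = 0)
(-7068 + 3134)/(48562 + (E*(4*7) + 32)) = (-7068 + 3134)/(48562 + (0*(4*7) + 32)) = -3934/(48562 + (0*28 + 32)) = -3934/(48562 + (0 + 32)) = -3934/(48562 + 32) = -3934/48594 = -3934*1/48594 = -281/3471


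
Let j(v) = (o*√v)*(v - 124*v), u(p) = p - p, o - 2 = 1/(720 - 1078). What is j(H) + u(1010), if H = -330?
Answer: 14510925*I*√330/179 ≈ 1.4726e+6*I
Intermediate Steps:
o = 715/358 (o = 2 + 1/(720 - 1078) = 2 + 1/(-358) = 2 - 1/358 = 715/358 ≈ 1.9972)
u(p) = 0
j(v) = -87945*v^(3/2)/358 (j(v) = (715*√v/358)*(v - 124*v) = (715*√v/358)*(-123*v) = -87945*v^(3/2)/358)
j(H) + u(1010) = -(-14510925)*I*√330/179 + 0 = 14510925*I*√330/179 + 0 = 14510925*I*√330/179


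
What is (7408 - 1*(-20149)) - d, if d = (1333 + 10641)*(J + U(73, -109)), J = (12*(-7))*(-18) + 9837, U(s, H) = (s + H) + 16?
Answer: -135625889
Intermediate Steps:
U(s, H) = 16 + H + s (U(s, H) = (H + s) + 16 = 16 + H + s)
J = 11349 (J = -84*(-18) + 9837 = 1512 + 9837 = 11349)
d = 135653446 (d = (1333 + 10641)*(11349 + (16 - 109 + 73)) = 11974*(11349 - 20) = 11974*11329 = 135653446)
(7408 - 1*(-20149)) - d = (7408 - 1*(-20149)) - 1*135653446 = (7408 + 20149) - 135653446 = 27557 - 135653446 = -135625889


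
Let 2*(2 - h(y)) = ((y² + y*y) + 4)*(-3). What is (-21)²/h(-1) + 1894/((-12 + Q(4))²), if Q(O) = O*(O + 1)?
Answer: 24529/352 ≈ 69.685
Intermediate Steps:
Q(O) = O*(1 + O)
h(y) = 8 + 3*y² (h(y) = 2 - ((y² + y*y) + 4)*(-3)/2 = 2 - ((y² + y²) + 4)*(-3)/2 = 2 - (2*y² + 4)*(-3)/2 = 2 - (4 + 2*y²)*(-3)/2 = 2 - (-12 - 6*y²)/2 = 2 + (6 + 3*y²) = 8 + 3*y²)
(-21)²/h(-1) + 1894/((-12 + Q(4))²) = (-21)²/(8 + 3*(-1)²) + 1894/((-12 + 4*(1 + 4))²) = 441/(8 + 3*1) + 1894/((-12 + 4*5)²) = 441/(8 + 3) + 1894/((-12 + 20)²) = 441/11 + 1894/(8²) = 441*(1/11) + 1894/64 = 441/11 + 1894*(1/64) = 441/11 + 947/32 = 24529/352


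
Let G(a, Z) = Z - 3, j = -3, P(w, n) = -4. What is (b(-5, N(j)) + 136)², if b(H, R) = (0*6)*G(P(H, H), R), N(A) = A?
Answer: 18496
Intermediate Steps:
G(a, Z) = -3 + Z
b(H, R) = 0 (b(H, R) = (0*6)*(-3 + R) = 0*(-3 + R) = 0)
(b(-5, N(j)) + 136)² = (0 + 136)² = 136² = 18496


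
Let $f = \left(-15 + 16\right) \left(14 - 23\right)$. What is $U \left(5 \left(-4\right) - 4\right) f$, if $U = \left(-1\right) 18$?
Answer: $-3888$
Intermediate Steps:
$U = -18$
$f = -9$ ($f = 1 \left(-9\right) = -9$)
$U \left(5 \left(-4\right) - 4\right) f = - 18 \left(5 \left(-4\right) - 4\right) \left(-9\right) = - 18 \left(-20 - 4\right) \left(-9\right) = \left(-18\right) \left(-24\right) \left(-9\right) = 432 \left(-9\right) = -3888$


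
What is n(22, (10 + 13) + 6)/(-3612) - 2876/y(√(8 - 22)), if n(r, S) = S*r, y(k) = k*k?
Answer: 52955/258 ≈ 205.25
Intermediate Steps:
y(k) = k²
n(22, (10 + 13) + 6)/(-3612) - 2876/y(√(8 - 22)) = (((10 + 13) + 6)*22)/(-3612) - 2876/(8 - 22) = ((23 + 6)*22)*(-1/3612) - 2876/((√(-14))²) = (29*22)*(-1/3612) - 2876/((I*√14)²) = 638*(-1/3612) - 2876/(-14) = -319/1806 - 2876*(-1/14) = -319/1806 + 1438/7 = 52955/258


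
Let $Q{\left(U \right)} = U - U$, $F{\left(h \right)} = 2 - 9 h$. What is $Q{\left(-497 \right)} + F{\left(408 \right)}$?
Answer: $-3670$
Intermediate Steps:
$Q{\left(U \right)} = 0$
$Q{\left(-497 \right)} + F{\left(408 \right)} = 0 + \left(2 - 3672\right) = 0 - 3670 = -3670$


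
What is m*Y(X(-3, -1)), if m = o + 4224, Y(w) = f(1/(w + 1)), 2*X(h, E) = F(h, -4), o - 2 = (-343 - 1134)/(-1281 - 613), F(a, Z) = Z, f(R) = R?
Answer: -8005521/1894 ≈ -4226.8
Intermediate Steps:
o = 5265/1894 (o = 2 + (-343 - 1134)/(-1281 - 613) = 2 - 1477/(-1894) = 2 - 1477*(-1/1894) = 2 + 1477/1894 = 5265/1894 ≈ 2.7798)
X(h, E) = -2 (X(h, E) = (½)*(-4) = -2)
Y(w) = 1/(1 + w) (Y(w) = 1/(w + 1) = 1/(1 + w))
m = 8005521/1894 (m = 5265/1894 + 4224 = 8005521/1894 ≈ 4226.8)
m*Y(X(-3, -1)) = 8005521/(1894*(1 - 2)) = (8005521/1894)/(-1) = (8005521/1894)*(-1) = -8005521/1894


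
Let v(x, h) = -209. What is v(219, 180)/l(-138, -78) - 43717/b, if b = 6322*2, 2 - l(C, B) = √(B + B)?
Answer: -1534989/252880 - 209*I*√39/80 ≈ -6.07 - 16.315*I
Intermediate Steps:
l(C, B) = 2 - √2*√B (l(C, B) = 2 - √(B + B) = 2 - √(2*B) = 2 - √2*√B)
b = 12644
v(219, 180)/l(-138, -78) - 43717/b = -209/(2 - √2*√(-78)) - 43717/12644 = -209/(2 - √2*I*√78) - 43717*1/12644 = -209/(2 - 2*I*√39) - 43717/12644 = -43717/12644 - 209/(2 - 2*I*√39)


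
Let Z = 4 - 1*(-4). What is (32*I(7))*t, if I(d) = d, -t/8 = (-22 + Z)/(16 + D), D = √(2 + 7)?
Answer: 25088/19 ≈ 1320.4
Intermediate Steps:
Z = 8 (Z = 4 + 4 = 8)
D = 3 (D = √9 = 3)
t = 112/19 (t = -8*(-22 + 8)/(16 + 3) = -(-112)/19 = -8*(-14/19) = 112/19 ≈ 5.8947)
(32*I(7))*t = (32*7)*(112/19) = 224*(112/19) = 25088/19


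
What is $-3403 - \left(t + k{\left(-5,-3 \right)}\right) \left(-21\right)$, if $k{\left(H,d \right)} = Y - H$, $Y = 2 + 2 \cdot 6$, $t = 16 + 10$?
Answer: $-2458$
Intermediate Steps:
$t = 26$
$Y = 14$ ($Y = 2 + 12 = 14$)
$k{\left(H,d \right)} = 14 - H$
$-3403 - \left(t + k{\left(-5,-3 \right)}\right) \left(-21\right) = -3403 - \left(26 + \left(14 - -5\right)\right) \left(-21\right) = -3403 - \left(26 + \left(14 + 5\right)\right) \left(-21\right) = -3403 - \left(26 + 19\right) \left(-21\right) = -3403 - 45 \left(-21\right) = -3403 - -945 = -3403 + 945 = -2458$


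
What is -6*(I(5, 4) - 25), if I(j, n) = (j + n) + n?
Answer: 72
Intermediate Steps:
I(j, n) = j + 2*n
-6*(I(5, 4) - 25) = -6*((5 + 2*4) - 25) = -6*((5 + 8) - 25) = -6*(13 - 25) = -6*(-12) = 72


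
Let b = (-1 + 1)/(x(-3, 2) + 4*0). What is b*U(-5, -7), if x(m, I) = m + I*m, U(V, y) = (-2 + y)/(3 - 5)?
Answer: 0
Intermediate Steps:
U(V, y) = 1 - y/2 (U(V, y) = (-2 + y)/(-2) = (-2 + y)*(-½) = 1 - y/2)
b = 0 (b = (-1 + 1)/(-3*(1 + 2) + 4*0) = 0/(-3*3 + 0) = 0/(-9 + 0) = 0/(-9) = 0*(-⅑) = 0)
b*U(-5, -7) = 0*(1 - ½*(-7)) = 0*(1 + 7/2) = 0*(9/2) = 0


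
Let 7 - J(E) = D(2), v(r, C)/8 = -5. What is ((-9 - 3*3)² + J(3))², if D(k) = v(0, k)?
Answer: 137641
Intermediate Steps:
v(r, C) = -40 (v(r, C) = 8*(-5) = -40)
D(k) = -40
J(E) = 47 (J(E) = 7 - 1*(-40) = 7 + 40 = 47)
((-9 - 3*3)² + J(3))² = ((-9 - 3*3)² + 47)² = ((-9 - 9)² + 47)² = ((-18)² + 47)² = (324 + 47)² = 371² = 137641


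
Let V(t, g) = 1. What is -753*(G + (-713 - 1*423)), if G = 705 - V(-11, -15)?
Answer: 325296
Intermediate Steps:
G = 704 (G = 705 - 1*1 = 705 - 1 = 704)
-753*(G + (-713 - 1*423)) = -753*(704 + (-713 - 1*423)) = -753*(704 + (-713 - 423)) = -753*(704 - 1136) = -753*(-432) = 325296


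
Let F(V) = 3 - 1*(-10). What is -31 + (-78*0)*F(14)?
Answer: -31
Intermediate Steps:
F(V) = 13 (F(V) = 3 + 10 = 13)
-31 + (-78*0)*F(14) = -31 - 78*0*13 = -31 + 0*13 = -31 + 0 = -31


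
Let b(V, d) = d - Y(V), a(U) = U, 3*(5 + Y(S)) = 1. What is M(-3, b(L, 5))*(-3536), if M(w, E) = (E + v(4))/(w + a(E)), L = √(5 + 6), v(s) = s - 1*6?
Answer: -20332/5 ≈ -4066.4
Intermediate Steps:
Y(S) = -14/3 (Y(S) = -5 + (⅓)*1 = -5 + ⅓ = -14/3)
v(s) = -6 + s (v(s) = s - 6 = -6 + s)
L = √11 ≈ 3.3166
b(V, d) = 14/3 + d (b(V, d) = d - 1*(-14/3) = d + 14/3 = 14/3 + d)
M(w, E) = (-2 + E)/(E + w) (M(w, E) = (E + (-6 + 4))/(w + E) = (E - 2)/(E + w) = (-2 + E)/(E + w))
M(-3, b(L, 5))*(-3536) = ((-2 + (14/3 + 5))/((14/3 + 5) - 3))*(-3536) = ((-2 + 29/3)/(29/3 - 3))*(-3536) = ((23/3)/(20/3))*(-3536) = ((3/20)*(23/3))*(-3536) = (23/20)*(-3536) = -20332/5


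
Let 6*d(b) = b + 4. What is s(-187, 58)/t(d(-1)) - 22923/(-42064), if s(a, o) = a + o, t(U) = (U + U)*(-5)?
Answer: 5540871/210320 ≈ 26.345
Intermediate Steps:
d(b) = ⅔ + b/6 (d(b) = (b + 4)/6 = (4 + b)/6 = ⅔ + b/6)
t(U) = -10*U (t(U) = (2*U)*(-5) = -10*U)
s(-187, 58)/t(d(-1)) - 22923/(-42064) = (-187 + 58)/((-10*(⅔ + (⅙)*(-1)))) - 22923/(-42064) = -129*(-1/(10*(⅔ - ⅙))) - 22923*(-1/42064) = -129/((-10*½)) + 22923/42064 = -129/(-5) + 22923/42064 = -129*(-⅕) + 22923/42064 = 129/5 + 22923/42064 = 5540871/210320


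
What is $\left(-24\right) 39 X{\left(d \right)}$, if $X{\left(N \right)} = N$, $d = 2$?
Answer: $-1872$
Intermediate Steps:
$\left(-24\right) 39 X{\left(d \right)} = \left(-24\right) 39 \cdot 2 = \left(-936\right) 2 = -1872$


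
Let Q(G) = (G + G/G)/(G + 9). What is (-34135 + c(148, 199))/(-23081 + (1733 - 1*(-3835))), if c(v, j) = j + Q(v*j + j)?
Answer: 251628027/129858895 ≈ 1.9377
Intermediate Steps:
Q(G) = (1 + G)/(9 + G) (Q(G) = (G + 1)/(9 + G) = (1 + G)/(9 + G))
c(v, j) = j + (1 + j + j*v)/(9 + j + j*v) (c(v, j) = j + (1 + (v*j + j))/(9 + (v*j + j)) = j + (1 + (j*v + j))/(9 + (j*v + j)) = j + (1 + (j + j*v))/(9 + (j + j*v)) = j + (1 + j + j*v)/(9 + j + j*v))
(-34135 + c(148, 199))/(-23081 + (1733 - 1*(-3835))) = (-34135 + (1 + 199*(1 + 148) + 199*(9 + 199*(1 + 148)))/(9 + 199*(1 + 148)))/(-23081 + (1733 - 1*(-3835))) = (-34135 + (1 + 199*149 + 199*(9 + 199*149))/(9 + 199*149))/(-23081 + (1733 + 3835)) = (-34135 + (1 + 29651 + 199*(9 + 29651))/(9 + 29651))/(-23081 + 5568) = (-34135 + (1 + 29651 + 199*29660)/29660)/(-17513) = (-34135 + (1 + 29651 + 5902340)/29660)*(-1/17513) = (-34135 + (1/29660)*5931992)*(-1/17513) = (-34135 + 1482998/7415)*(-1/17513) = -251628027/7415*(-1/17513) = 251628027/129858895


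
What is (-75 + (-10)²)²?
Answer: 625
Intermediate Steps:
(-75 + (-10)²)² = (-75 + 100)² = 25² = 625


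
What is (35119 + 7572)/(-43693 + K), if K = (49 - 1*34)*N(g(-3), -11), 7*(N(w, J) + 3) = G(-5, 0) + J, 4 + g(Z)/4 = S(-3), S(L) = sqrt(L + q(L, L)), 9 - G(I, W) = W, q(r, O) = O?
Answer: -27167/27836 ≈ -0.97597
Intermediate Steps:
G(I, W) = 9 - W
S(L) = sqrt(2)*sqrt(L) (S(L) = sqrt(L + L) = sqrt(2*L) = sqrt(2)*sqrt(L))
g(Z) = -16 + 4*I*sqrt(6) (g(Z) = -16 + 4*(sqrt(2)*sqrt(-3)) = -16 + 4*(sqrt(2)*(I*sqrt(3))) = -16 + 4*(I*sqrt(6)) = -16 + 4*I*sqrt(6))
N(w, J) = -12/7 + J/7 (N(w, J) = -3 + ((9 - 1*0) + J)/7 = -3 + ((9 + 0) + J)/7 = -3 + (9 + J)/7 = -3 + (9/7 + J/7) = -12/7 + J/7)
K = -345/7 (K = (49 - 1*34)*(-12/7 + (1/7)*(-11)) = (49 - 34)*(-12/7 - 11/7) = 15*(-23/7) = -345/7 ≈ -49.286)
(35119 + 7572)/(-43693 + K) = (35119 + 7572)/(-43693 - 345/7) = 42691/(-306196/7) = 42691*(-7/306196) = -27167/27836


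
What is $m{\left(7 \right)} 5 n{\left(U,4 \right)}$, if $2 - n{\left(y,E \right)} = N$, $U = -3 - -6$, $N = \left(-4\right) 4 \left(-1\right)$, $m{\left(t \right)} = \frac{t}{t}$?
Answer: $-70$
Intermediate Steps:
$m{\left(t \right)} = 1$
$N = 16$ ($N = \left(-16\right) \left(-1\right) = 16$)
$U = 3$ ($U = -3 + 6 = 3$)
$n{\left(y,E \right)} = -14$ ($n{\left(y,E \right)} = 2 - 16 = -14$)
$m{\left(7 \right)} 5 n{\left(U,4 \right)} = 1 \cdot 5 \left(-14\right) = 5 \left(-14\right) = -70$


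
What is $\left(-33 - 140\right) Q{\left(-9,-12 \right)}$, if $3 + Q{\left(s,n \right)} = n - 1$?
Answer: $2768$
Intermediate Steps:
$Q{\left(s,n \right)} = -4 + n$ ($Q{\left(s,n \right)} = -3 + \left(n - 1\right) = -3 + \left(-1 + n\right) = -4 + n$)
$\left(-33 - 140\right) Q{\left(-9,-12 \right)} = \left(-33 - 140\right) \left(-4 - 12\right) = \left(-173\right) \left(-16\right) = 2768$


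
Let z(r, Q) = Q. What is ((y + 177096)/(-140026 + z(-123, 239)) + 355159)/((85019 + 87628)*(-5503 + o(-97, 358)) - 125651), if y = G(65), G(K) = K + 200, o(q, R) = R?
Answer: -24823216886/62092998609371 ≈ -0.00039977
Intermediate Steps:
G(K) = 200 + K
y = 265 (y = 200 + 65 = 265)
((y + 177096)/(-140026 + z(-123, 239)) + 355159)/((85019 + 87628)*(-5503 + o(-97, 358)) - 125651) = ((265 + 177096)/(-140026 + 239) + 355159)/((85019 + 87628)*(-5503 + 358) - 125651) = (177361/(-139787) + 355159)/(172647*(-5145) - 125651) = (177361*(-1/139787) + 355159)/(-888268815 - 125651) = (-177361/139787 + 355159)/(-888394466) = (49646433772/139787)*(-1/888394466) = -24823216886/62092998609371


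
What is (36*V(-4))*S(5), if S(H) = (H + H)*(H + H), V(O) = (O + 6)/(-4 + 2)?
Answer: -3600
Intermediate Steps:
V(O) = -3 - O/2 (V(O) = (6 + O)/(-2) = (6 + O)*(-1/2) = -3 - O/2)
S(H) = 4*H**2 (S(H) = (2*H)*(2*H) = 4*H**2)
(36*V(-4))*S(5) = (36*(-3 - 1/2*(-4)))*(4*5**2) = (36*(-3 + 2))*(4*25) = (36*(-1))*100 = -36*100 = -3600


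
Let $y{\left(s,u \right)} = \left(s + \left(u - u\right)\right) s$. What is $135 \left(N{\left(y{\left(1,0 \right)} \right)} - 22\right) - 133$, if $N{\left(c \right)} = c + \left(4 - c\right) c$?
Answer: $-2563$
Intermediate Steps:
$y{\left(s,u \right)} = s^{2}$ ($y{\left(s,u \right)} = \left(s + 0\right) s = s s = s^{2}$)
$N{\left(c \right)} = c + c \left(4 - c\right)$
$135 \left(N{\left(y{\left(1,0 \right)} \right)} - 22\right) - 133 = 135 \left(1^{2} \left(5 - 1^{2}\right) - 22\right) - 133 = 135 \left(1 \left(5 - 1\right) - 22\right) - 133 = 135 \left(1 \cdot 4 - 22\right) - 133 = 135 \left(4 - 22\right) - 133 = 135 \left(-18\right) - 133 = -2430 - 133 = -2563$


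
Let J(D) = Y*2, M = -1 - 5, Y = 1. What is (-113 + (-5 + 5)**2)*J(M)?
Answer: -226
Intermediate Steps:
M = -6
J(D) = 2 (J(D) = 1*2 = 2)
(-113 + (-5 + 5)**2)*J(M) = (-113 + (-5 + 5)**2)*2 = (-113 + 0**2)*2 = (-113 + 0)*2 = -113*2 = -226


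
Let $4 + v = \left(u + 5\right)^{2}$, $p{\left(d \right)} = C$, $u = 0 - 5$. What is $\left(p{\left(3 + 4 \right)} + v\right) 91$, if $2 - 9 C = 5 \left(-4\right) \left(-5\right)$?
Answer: $- \frac{12194}{9} \approx -1354.9$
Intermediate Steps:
$u = -5$
$C = - \frac{98}{9}$ ($C = \frac{2}{9} - \frac{5 \left(-4\right) \left(-5\right)}{9} = \frac{2}{9} - \frac{\left(-20\right) \left(-5\right)}{9} = \frac{2}{9} - \frac{100}{9} = - \frac{98}{9} \approx -10.889$)
$p{\left(d \right)} = - \frac{98}{9}$
$v = -4$ ($v = -4 + \left(-5 + 5\right)^{2} = -4 + 0^{2} = -4 + 0 = -4$)
$\left(p{\left(3 + 4 \right)} + v\right) 91 = \left(- \frac{98}{9} - 4\right) 91 = \left(- \frac{134}{9}\right) 91 = - \frac{12194}{9}$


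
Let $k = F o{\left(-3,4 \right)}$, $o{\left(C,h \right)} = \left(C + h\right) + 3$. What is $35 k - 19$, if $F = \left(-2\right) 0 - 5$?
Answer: $-719$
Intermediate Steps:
$o{\left(C,h \right)} = 3 + C + h$
$F = -5$ ($F = 0 - 5 = -5$)
$k = -20$ ($k = - 5 \left(3 - 3 + 4\right) = \left(-5\right) 4 = -20$)
$35 k - 19 = 35 \left(-20\right) - 19 = -700 - 19 = -719$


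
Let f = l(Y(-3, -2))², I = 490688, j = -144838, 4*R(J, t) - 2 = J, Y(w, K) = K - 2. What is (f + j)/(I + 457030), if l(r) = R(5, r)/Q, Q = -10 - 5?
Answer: -521416751/3411784800 ≈ -0.15283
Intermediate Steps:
Q = -15
Y(w, K) = -2 + K
R(J, t) = ½ + J/4
l(r) = -7/60 (l(r) = (½ + (¼)*5)/(-15) = (½ + 5/4)*(-1/15) = (7/4)*(-1/15) = -7/60)
f = 49/3600 (f = (-7/60)² = 49/3600 ≈ 0.013611)
(f + j)/(I + 457030) = (49/3600 - 144838)/(490688 + 457030) = -521416751/3600/947718 = -521416751/3600*1/947718 = -521416751/3411784800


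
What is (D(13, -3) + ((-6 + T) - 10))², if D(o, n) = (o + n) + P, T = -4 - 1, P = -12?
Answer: 529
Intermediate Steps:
T = -5
D(o, n) = -12 + n + o (D(o, n) = (o + n) - 12 = (n + o) - 12 = -12 + n + o)
(D(13, -3) + ((-6 + T) - 10))² = ((-12 - 3 + 13) + ((-6 - 5) - 10))² = (-2 + (-11 - 10))² = (-2 - 21)² = (-23)² = 529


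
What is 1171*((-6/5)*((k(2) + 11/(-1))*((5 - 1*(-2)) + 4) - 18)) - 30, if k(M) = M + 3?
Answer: 590034/5 ≈ 1.1801e+5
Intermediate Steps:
k(M) = 3 + M
1171*((-6/5)*((k(2) + 11/(-1))*((5 - 1*(-2)) + 4) - 18)) - 30 = 1171*((-6/5)*(((3 + 2) + 11/(-1))*((5 - 1*(-2)) + 4) - 18)) - 30 = 1171*((-6*⅕)*((5 + 11*(-1))*((5 + 2) + 4) - 18)) - 30 = 1171*(-6*((5 - 11)*(7 + 4) - 18)/5) - 30 = 1171*(-6*(-6*11 - 18)/5) - 30 = 1171*(-6*(-66 - 18)/5) - 30 = 1171*(-6/5*(-84)) - 30 = 1171*(504/5) - 30 = 590184/5 - 30 = 590034/5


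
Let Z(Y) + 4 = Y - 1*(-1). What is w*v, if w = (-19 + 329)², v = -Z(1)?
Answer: 192200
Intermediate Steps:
Z(Y) = -3 + Y (Z(Y) = -4 + (Y - 1*(-1)) = -4 + (Y + 1) = -4 + (1 + Y) = -3 + Y)
v = 2 (v = -(-3 + 1) = -1*(-2) = 2)
w = 96100 (w = 310² = 96100)
w*v = 96100*2 = 192200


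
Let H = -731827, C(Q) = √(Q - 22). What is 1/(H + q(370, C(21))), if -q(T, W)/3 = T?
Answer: -1/732937 ≈ -1.3644e-6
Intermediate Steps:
C(Q) = √(-22 + Q)
q(T, W) = -3*T
1/(H + q(370, C(21))) = 1/(-731827 - 3*370) = 1/(-731827 - 1110) = 1/(-732937) = -1/732937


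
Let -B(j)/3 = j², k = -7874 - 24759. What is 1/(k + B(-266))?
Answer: -1/244901 ≈ -4.0833e-6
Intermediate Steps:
k = -32633
B(j) = -3*j²
1/(k + B(-266)) = 1/(-32633 - 3*(-266)²) = 1/(-32633 - 3*70756) = 1/(-32633 - 212268) = 1/(-244901) = -1/244901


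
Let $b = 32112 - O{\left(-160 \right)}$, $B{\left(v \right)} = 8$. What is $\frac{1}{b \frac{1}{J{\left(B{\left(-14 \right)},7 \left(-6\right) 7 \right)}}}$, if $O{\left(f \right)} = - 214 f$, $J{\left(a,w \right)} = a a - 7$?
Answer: $- \frac{3}{112} \approx -0.026786$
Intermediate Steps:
$J{\left(a,w \right)} = -7 + a^{2}$ ($J{\left(a,w \right)} = a^{2} - 7 = -7 + a^{2}$)
$b = -2128$ ($b = 32112 - \left(-214\right) \left(-160\right) = 32112 - 34240 = -2128$)
$\frac{1}{b \frac{1}{J{\left(B{\left(-14 \right)},7 \left(-6\right) 7 \right)}}} = \frac{1}{\left(-2128\right) \frac{1}{-7 + 8^{2}}} = \frac{1}{\left(-2128\right) \frac{1}{-7 + 64}} = \frac{1}{\left(-2128\right) \frac{1}{57}} = \frac{1}{- \frac{112}{3}} = - \frac{3}{112}$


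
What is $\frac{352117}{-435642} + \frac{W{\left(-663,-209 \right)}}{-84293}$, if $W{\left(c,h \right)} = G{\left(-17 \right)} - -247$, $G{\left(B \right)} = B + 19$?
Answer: $- \frac{29789473139}{36721571106} \approx -0.81123$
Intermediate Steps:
$G{\left(B \right)} = 19 + B$
$W{\left(c,h \right)} = 249$ ($W{\left(c,h \right)} = \left(19 - 17\right) - -247 = 2 + 247 = 249$)
$\frac{352117}{-435642} + \frac{W{\left(-663,-209 \right)}}{-84293} = \frac{352117}{-435642} + \frac{249}{-84293} = 352117 \left(- \frac{1}{435642}\right) + 249 \left(- \frac{1}{84293}\right) = - \frac{352117}{435642} - \frac{249}{84293} = - \frac{29789473139}{36721571106}$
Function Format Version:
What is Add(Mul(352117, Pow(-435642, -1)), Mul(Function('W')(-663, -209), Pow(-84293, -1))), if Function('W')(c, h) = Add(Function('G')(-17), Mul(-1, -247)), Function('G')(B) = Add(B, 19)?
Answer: Rational(-29789473139, 36721571106) ≈ -0.81123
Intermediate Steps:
Function('G')(B) = Add(19, B)
Function('W')(c, h) = 249 (Function('W')(c, h) = Add(Add(19, -17), Mul(-1, -247)) = Add(2, 247) = 249)
Add(Mul(352117, Pow(-435642, -1)), Mul(Function('W')(-663, -209), Pow(-84293, -1))) = Add(Mul(352117, Pow(-435642, -1)), Mul(249, Pow(-84293, -1))) = Add(Mul(352117, Rational(-1, 435642)), Mul(249, Rational(-1, 84293))) = Add(Rational(-352117, 435642), Rational(-249, 84293)) = Rational(-29789473139, 36721571106)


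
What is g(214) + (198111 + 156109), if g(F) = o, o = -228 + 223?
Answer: 354215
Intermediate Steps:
o = -5
g(F) = -5
g(214) + (198111 + 156109) = -5 + (198111 + 156109) = -5 + 354220 = 354215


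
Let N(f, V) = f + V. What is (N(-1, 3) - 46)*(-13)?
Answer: 572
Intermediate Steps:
N(f, V) = V + f
(N(-1, 3) - 46)*(-13) = ((3 - 1) - 46)*(-13) = (2 - 46)*(-13) = -44*(-13) = 572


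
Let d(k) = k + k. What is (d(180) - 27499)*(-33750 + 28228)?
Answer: 149861558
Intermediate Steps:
d(k) = 2*k
(d(180) - 27499)*(-33750 + 28228) = (2*180 - 27499)*(-33750 + 28228) = (360 - 27499)*(-5522) = -27139*(-5522) = 149861558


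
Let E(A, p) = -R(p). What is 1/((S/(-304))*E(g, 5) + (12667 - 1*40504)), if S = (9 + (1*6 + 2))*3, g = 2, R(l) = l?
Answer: -304/8462193 ≈ -3.5924e-5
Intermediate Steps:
E(A, p) = -p
S = 51 (S = (9 + (6 + 2))*3 = (9 + 8)*3 = 17*3 = 51)
1/((S/(-304))*E(g, 5) + (12667 - 1*40504)) = 1/((51/(-304))*(-1*5) + (12667 - 1*40504)) = 1/((51*(-1/304))*(-5) + (12667 - 40504)) = 1/(-51/304*(-5) - 27837) = 1/(255/304 - 27837) = 1/(-8462193/304) = -304/8462193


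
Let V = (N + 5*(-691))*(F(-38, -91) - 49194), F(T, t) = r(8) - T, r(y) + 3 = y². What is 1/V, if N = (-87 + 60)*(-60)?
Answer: 1/90089325 ≈ 1.1100e-8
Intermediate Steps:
r(y) = -3 + y²
N = 1620 (N = -27*(-60) = 1620)
F(T, t) = 61 - T (F(T, t) = (-3 + 8²) - T = (-3 + 64) - T = 61 - T)
V = 90089325 (V = (1620 + 5*(-691))*((61 - 1*(-38)) - 49194) = (1620 - 3455)*((61 + 38) - 49194) = -1835*(99 - 49194) = -1835*(-49095) = 90089325)
1/V = 1/90089325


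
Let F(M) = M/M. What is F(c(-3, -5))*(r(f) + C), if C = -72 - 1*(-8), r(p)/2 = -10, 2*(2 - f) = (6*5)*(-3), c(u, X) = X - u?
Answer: -84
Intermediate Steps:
f = 47 (f = 2 - 6*5*(-3)/2 = 2 - 15*(-3) = 2 - ½*(-90) = 2 + 45 = 47)
r(p) = -20 (r(p) = 2*(-10) = -20)
F(M) = 1
C = -64 (C = -72 + 8 = -64)
F(c(-3, -5))*(r(f) + C) = 1*(-20 - 64) = 1*(-84) = -84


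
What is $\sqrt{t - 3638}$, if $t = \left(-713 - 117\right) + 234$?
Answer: $i \sqrt{4234} \approx 65.069 i$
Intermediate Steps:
$t = -596$ ($t = -830 + 234 = -596$)
$\sqrt{t - 3638} = \sqrt{-596 - 3638} = \sqrt{-4234} = i \sqrt{4234}$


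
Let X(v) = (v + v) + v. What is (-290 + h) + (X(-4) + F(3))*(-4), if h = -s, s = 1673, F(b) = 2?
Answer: -1923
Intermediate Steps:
X(v) = 3*v (X(v) = 2*v + v = 3*v)
h = -1673 (h = -1*1673 = -1673)
(-290 + h) + (X(-4) + F(3))*(-4) = (-290 - 1673) + (3*(-4) + 2)*(-4) = -1963 + (-12 + 2)*(-4) = -1963 - 10*(-4) = -1963 + 40 = -1923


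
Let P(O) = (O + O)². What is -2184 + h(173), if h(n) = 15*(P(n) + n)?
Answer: 1796151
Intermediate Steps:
P(O) = 4*O² (P(O) = (2*O)² = 4*O²)
h(n) = 15*n + 60*n² (h(n) = 15*(4*n² + n) = 15*(n + 4*n²) = 15*n + 60*n²)
-2184 + h(173) = -2184 + 15*173*(1 + 4*173) = -2184 + 15*173*(1 + 692) = -2184 + 15*173*693 = -2184 + 1798335 = 1796151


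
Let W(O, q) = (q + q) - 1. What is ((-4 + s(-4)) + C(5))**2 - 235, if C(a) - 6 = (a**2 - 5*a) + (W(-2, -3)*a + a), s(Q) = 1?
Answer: 494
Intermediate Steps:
W(O, q) = -1 + 2*q (W(O, q) = 2*q - 1 = -1 + 2*q)
C(a) = 6 + a**2 - 11*a (C(a) = 6 + ((a**2 - 5*a) + ((-1 + 2*(-3))*a + a)) = 6 + ((a**2 - 5*a) + ((-1 - 6)*a + a)) = 6 + ((a**2 - 5*a) + (-7*a + a)) = 6 + ((a**2 - 5*a) - 6*a) = 6 + (a**2 - 11*a) = 6 + a**2 - 11*a)
((-4 + s(-4)) + C(5))**2 - 235 = ((-4 + 1) + (6 + 5**2 - 11*5))**2 - 235 = (-3 + (6 + 25 - 55))**2 - 235 = (-3 - 24)**2 - 235 = (-27)**2 - 235 = 729 - 235 = 494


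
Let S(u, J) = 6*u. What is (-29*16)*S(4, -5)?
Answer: -11136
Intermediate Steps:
(-29*16)*S(4, -5) = (-29*16)*(6*4) = -464*24 = -11136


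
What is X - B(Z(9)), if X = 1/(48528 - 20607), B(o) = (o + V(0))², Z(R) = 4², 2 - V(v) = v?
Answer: -9046403/27921 ≈ -324.00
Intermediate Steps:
V(v) = 2 - v
Z(R) = 16
B(o) = (2 + o)² (B(o) = (o + (2 - 1*0))² = (o + (2 + 0))² = (o + 2)² = (2 + o)²)
X = 1/27921 ≈ 3.5815e-5
X - B(Z(9)) = 1/27921 - (2 + 16)² = 1/27921 - 1*18² = 1/27921 - 1*324 = 1/27921 - 324 = -9046403/27921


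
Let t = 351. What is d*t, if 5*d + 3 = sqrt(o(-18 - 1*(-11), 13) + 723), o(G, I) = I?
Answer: -1053/5 + 1404*sqrt(46)/5 ≈ 1693.9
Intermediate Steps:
d = -3/5 + 4*sqrt(46)/5 (d = -3/5 + sqrt(13 + 723)/5 = -3/5 + sqrt(736)/5 = -3/5 + (4*sqrt(46))/5 = -3/5 + 4*sqrt(46)/5 ≈ 4.8259)
d*t = (-3/5 + 4*sqrt(46)/5)*351 = -1053/5 + 1404*sqrt(46)/5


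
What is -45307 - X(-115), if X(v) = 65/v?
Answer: -1042048/23 ≈ -45306.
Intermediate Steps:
-45307 - X(-115) = -45307 - 65/(-115) = -45307 - 65*(-1)/115 = -45307 - 1*(-13/23) = -45307 + 13/23 = -1042048/23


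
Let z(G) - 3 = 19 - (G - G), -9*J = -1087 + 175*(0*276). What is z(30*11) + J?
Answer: 1285/9 ≈ 142.78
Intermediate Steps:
J = 1087/9 (J = -(-1087 + 175*(0*276))/9 = -(-1087 + 175*0)/9 = -(-1087 + 0)/9 = -⅑*(-1087) = 1087/9 ≈ 120.78)
z(G) = 22 (z(G) = 3 + (19 - (G - G)) = 3 + (19 - 1*0) = 3 + (19 + 0) = 3 + 19 = 22)
z(30*11) + J = 22 + 1087/9 = 1285/9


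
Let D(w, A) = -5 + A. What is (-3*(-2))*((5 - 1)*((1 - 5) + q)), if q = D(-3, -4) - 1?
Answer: -336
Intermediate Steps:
q = -10 (q = (-5 - 4) - 1 = -9 - 1 = -10)
(-3*(-2))*((5 - 1)*((1 - 5) + q)) = (-3*(-2))*((5 - 1)*((1 - 5) - 10)) = 6*(4*(-4 - 10)) = 6*(4*(-14)) = 6*(-56) = -336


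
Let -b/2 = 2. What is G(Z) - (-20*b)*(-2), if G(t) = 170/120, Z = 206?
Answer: 1937/12 ≈ 161.42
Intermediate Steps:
b = -4 (b = -2*2 = -4)
G(t) = 17/12 (G(t) = 170*(1/120) = 17/12)
G(Z) - (-20*b)*(-2) = 17/12 - (-20*(-4))*(-2) = 17/12 - 80*(-2) = 17/12 - 1*(-160) = 17/12 + 160 = 1937/12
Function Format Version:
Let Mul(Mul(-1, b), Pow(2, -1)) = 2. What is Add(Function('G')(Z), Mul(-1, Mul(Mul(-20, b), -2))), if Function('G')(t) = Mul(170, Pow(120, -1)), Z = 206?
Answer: Rational(1937, 12) ≈ 161.42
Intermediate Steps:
b = -4 (b = Mul(-2, 2) = -4)
Function('G')(t) = Rational(17, 12) (Function('G')(t) = Mul(170, Rational(1, 120)) = Rational(17, 12))
Add(Function('G')(Z), Mul(-1, Mul(Mul(-20, b), -2))) = Add(Rational(17, 12), Mul(-1, Mul(Mul(-20, -4), -2))) = Add(Rational(17, 12), Mul(-1, Mul(80, -2))) = Add(Rational(17, 12), Mul(-1, -160)) = Add(Rational(17, 12), 160) = Rational(1937, 12)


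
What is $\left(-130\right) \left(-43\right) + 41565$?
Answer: $47155$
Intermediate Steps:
$\left(-130\right) \left(-43\right) + 41565 = 5590 + 41565 = 47155$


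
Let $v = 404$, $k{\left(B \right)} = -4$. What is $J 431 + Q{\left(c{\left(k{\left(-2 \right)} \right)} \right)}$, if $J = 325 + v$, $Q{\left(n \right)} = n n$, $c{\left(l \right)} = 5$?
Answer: $314224$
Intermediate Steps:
$Q{\left(n \right)} = n^{2}$
$J = 729$ ($J = 325 + 404 = 729$)
$J 431 + Q{\left(c{\left(k{\left(-2 \right)} \right)} \right)} = 729 \cdot 431 + 5^{2} = 314199 + 25 = 314224$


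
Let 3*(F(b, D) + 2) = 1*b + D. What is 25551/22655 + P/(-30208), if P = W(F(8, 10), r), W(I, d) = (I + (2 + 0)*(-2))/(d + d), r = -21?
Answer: 25551/22655 ≈ 1.1278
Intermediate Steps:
F(b, D) = -2 + D/3 + b/3 (F(b, D) = -2 + (1*b + D)/3 = -2 + (b + D)/3 = -2 + (D + b)/3 = -2 + (D/3 + b/3) = -2 + D/3 + b/3)
W(I, d) = (-4 + I)/(2*d) (W(I, d) = (I + 2*(-2))/((2*d)) = (I - 4)*(1/(2*d)) = (-4 + I)*(1/(2*d)) = (-4 + I)/(2*d))
P = 0 (P = (½)*(-4 + (-2 + (⅓)*10 + (⅓)*8))/(-21) = (½)*(-1/21)*(-4 + (-2 + 10/3 + 8/3)) = (½)*(-1/21)*(-4 + 4) = (½)*(-1/21)*0 = 0)
25551/22655 + P/(-30208) = 25551/22655 + 0/(-30208) = 25551*(1/22655) + 0*(-1/30208) = 25551/22655 + 0 = 25551/22655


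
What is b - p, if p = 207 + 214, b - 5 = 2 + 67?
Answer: -347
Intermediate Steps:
b = 74 (b = 5 + (2 + 67) = 5 + 69 = 74)
p = 421
b - p = 74 - 1*421 = 74 - 421 = -347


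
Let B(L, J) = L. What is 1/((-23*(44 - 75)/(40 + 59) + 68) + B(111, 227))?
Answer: 99/18434 ≈ 0.0053705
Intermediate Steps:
1/((-23*(44 - 75)/(40 + 59) + 68) + B(111, 227)) = 1/((-23*(44 - 75)/(40 + 59) + 68) + 111) = 1/((-(-713)/99 + 68) + 111) = 1/((-23*(-31/99) + 68) + 111) = 1/((713/99 + 68) + 111) = 1/(7445/99 + 111) = 1/(18434/99) = 99/18434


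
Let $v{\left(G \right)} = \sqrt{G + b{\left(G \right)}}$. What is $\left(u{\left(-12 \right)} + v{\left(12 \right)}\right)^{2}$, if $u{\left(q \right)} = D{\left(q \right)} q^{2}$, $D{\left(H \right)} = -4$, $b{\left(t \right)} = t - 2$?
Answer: $\left(-576 + \sqrt{22}\right)^{2} \approx 3.2639 \cdot 10^{5}$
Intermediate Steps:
$b{\left(t \right)} = -2 + t$ ($b{\left(t \right)} = t - 2 = -2 + t$)
$v{\left(G \right)} = \sqrt{-2 + 2 G}$ ($v{\left(G \right)} = \sqrt{G + \left(-2 + G\right)} = \sqrt{-2 + 2 G}$)
$u{\left(q \right)} = - 4 q^{2}$
$\left(u{\left(-12 \right)} + v{\left(12 \right)}\right)^{2} = \left(- 4 \left(-12\right)^{2} + \sqrt{-2 + 2 \cdot 12}\right)^{2} = \left(\left(-4\right) 144 + \sqrt{-2 + 24}\right)^{2} = \left(-576 + \sqrt{22}\right)^{2}$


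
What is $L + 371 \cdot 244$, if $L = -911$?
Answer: $89613$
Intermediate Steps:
$L + 371 \cdot 244 = -911 + 371 \cdot 244 = -911 + 90524 = 89613$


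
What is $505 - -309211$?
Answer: $309716$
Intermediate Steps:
$505 - -309211 = 505 + 309211 = 309716$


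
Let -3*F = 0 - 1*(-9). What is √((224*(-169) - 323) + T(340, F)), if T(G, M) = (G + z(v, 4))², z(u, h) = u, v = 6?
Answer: √81537 ≈ 285.55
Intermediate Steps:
F = -3 (F = -(0 - 1*(-9))/3 = -(0 + 9)/3 = -⅓*9 = -3)
T(G, M) = (6 + G)² (T(G, M) = (G + 6)² = (6 + G)²)
√((224*(-169) - 323) + T(340, F)) = √((224*(-169) - 323) + (6 + 340)²) = √((-37856 - 323) + 346²) = √(-38179 + 119716) = √81537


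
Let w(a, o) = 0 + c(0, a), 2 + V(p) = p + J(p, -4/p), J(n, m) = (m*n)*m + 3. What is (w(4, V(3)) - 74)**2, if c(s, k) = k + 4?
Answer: 4356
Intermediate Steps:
c(s, k) = 4 + k
J(n, m) = 3 + n*m**2 (J(n, m) = n*m**2 + 3 = 3 + n*m**2)
V(p) = 1 + p + 16/p (V(p) = -2 + (p + (3 + p*(-4/p)**2)) = -2 + (p + (3 + p*(16/p**2))) = -2 + (p + (3 + 16/p)) = -2 + (3 + p + 16/p) = 1 + p + 16/p)
w(a, o) = 4 + a (w(a, o) = 0 + (4 + a) = 4 + a)
(w(4, V(3)) - 74)**2 = ((4 + 4) - 74)**2 = (8 - 74)**2 = (-66)**2 = 4356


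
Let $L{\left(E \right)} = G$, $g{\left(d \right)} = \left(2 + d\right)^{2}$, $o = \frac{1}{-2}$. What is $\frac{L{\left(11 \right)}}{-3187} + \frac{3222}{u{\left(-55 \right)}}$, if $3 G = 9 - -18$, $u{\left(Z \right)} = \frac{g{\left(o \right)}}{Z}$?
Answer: $- \frac{251008129}{3187} \approx -78760.0$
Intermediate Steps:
$o = - \frac{1}{2} \approx -0.5$
$u{\left(Z \right)} = \frac{9}{4 Z}$ ($u{\left(Z \right)} = \frac{\left(2 - \frac{1}{2}\right)^{2}}{Z} = \frac{\left(\frac{3}{2}\right)^{2}}{Z} = \frac{9}{4 Z}$)
$G = 9$ ($G = \frac{9 - -18}{3} = \frac{9 + 18}{3} = \frac{1}{3} \cdot 27 = 9$)
$L{\left(E \right)} = 9$
$\frac{L{\left(11 \right)}}{-3187} + \frac{3222}{u{\left(-55 \right)}} = \frac{9}{-3187} + \frac{3222}{\frac{9}{4} \frac{1}{-55}} = 9 \left(- \frac{1}{3187}\right) + \frac{3222}{\frac{9}{4} \left(- \frac{1}{55}\right)} = - \frac{9}{3187} + \frac{3222}{- \frac{9}{220}} = - \frac{9}{3187} + 3222 \left(- \frac{220}{9}\right) = - \frac{9}{3187} - 78760 = - \frac{251008129}{3187}$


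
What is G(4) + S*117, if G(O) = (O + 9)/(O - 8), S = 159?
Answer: 74399/4 ≈ 18600.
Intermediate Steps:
G(O) = (9 + O)/(-8 + O)
G(4) + S*117 = (9 + 4)/(-8 + 4) + 159*117 = 13/(-4) + 18603 = -¼*13 + 18603 = -13/4 + 18603 = 74399/4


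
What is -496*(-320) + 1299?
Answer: 160019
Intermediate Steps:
-496*(-320) + 1299 = 158720 + 1299 = 160019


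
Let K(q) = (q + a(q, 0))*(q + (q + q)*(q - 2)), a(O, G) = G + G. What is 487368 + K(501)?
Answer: 251237367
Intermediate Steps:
a(O, G) = 2*G
K(q) = q*(q + 2*q*(-2 + q)) (K(q) = (q + 2*0)*(q + (q + q)*(q - 2)) = (q + 0)*(q + (2*q)*(-2 + q)) = q*(q + 2*q*(-2 + q)))
487368 + K(501) = 487368 + 501²*(-3 + 2*501) = 487368 + 251001*(-3 + 1002) = 487368 + 251001*999 = 487368 + 250749999 = 251237367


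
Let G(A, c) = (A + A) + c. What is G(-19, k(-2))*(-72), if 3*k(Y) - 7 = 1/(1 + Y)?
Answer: 2592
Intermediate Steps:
k(Y) = 7/3 + 1/(3*(1 + Y))
G(A, c) = c + 2*A (G(A, c) = 2*A + c = c + 2*A)
G(-19, k(-2))*(-72) = ((8 + 7*(-2))/(3*(1 - 2)) + 2*(-19))*(-72) = ((⅓)*(8 - 14)/(-1) - 38)*(-72) = ((⅓)*(-1)*(-6) - 38)*(-72) = (2 - 38)*(-72) = -36*(-72) = 2592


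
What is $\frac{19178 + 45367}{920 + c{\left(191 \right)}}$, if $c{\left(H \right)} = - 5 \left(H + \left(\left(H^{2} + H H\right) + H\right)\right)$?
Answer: $- \frac{12909}{73160} \approx -0.17645$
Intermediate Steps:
$c{\left(H \right)} = - 10 H - 10 H^{2}$ ($c{\left(H \right)} = - 5 \left(H + \left(\left(H^{2} + H^{2}\right) + H\right)\right) = - 5 \left(H + \left(2 H^{2} + H\right)\right) = - 5 \left(H + \left(H + 2 H^{2}\right)\right) = - 5 \left(2 H + 2 H^{2}\right) = - 10 H - 10 H^{2}$)
$\frac{19178 + 45367}{920 + c{\left(191 \right)}} = \frac{19178 + 45367}{920 - 1910 \left(1 + 191\right)} = \frac{64545}{920 - 1910 \cdot 192} = \frac{64545}{920 - 366720} = \frac{64545}{-365800} = 64545 \left(- \frac{1}{365800}\right) = - \frac{12909}{73160}$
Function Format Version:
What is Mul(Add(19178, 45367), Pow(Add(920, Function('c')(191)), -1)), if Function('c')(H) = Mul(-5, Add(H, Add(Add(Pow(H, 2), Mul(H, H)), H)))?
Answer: Rational(-12909, 73160) ≈ -0.17645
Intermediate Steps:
Function('c')(H) = Add(Mul(-10, H), Mul(-10, Pow(H, 2))) (Function('c')(H) = Mul(-5, Add(H, Add(Add(Pow(H, 2), Pow(H, 2)), H))) = Mul(-5, Add(H, Add(Mul(2, Pow(H, 2)), H))) = Mul(-5, Add(H, Add(H, Mul(2, Pow(H, 2))))) = Mul(-5, Add(Mul(2, H), Mul(2, Pow(H, 2)))) = Add(Mul(-10, H), Mul(-10, Pow(H, 2))))
Mul(Add(19178, 45367), Pow(Add(920, Function('c')(191)), -1)) = Mul(Add(19178, 45367), Pow(Add(920, Mul(-10, 191, Add(1, 191))), -1)) = Mul(64545, Pow(Add(920, Mul(-10, 191, 192)), -1)) = Mul(64545, Pow(Add(920, -366720), -1)) = Mul(64545, Pow(-365800, -1)) = Mul(64545, Rational(-1, 365800)) = Rational(-12909, 73160)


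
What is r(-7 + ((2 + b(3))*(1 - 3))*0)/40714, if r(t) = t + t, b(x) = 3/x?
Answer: -7/20357 ≈ -0.00034386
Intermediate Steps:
r(t) = 2*t
r(-7 + ((2 + b(3))*(1 - 3))*0)/40714 = (2*(-7 + ((2 + 3/3)*(1 - 3))*0))/40714 = (2*(-7 + ((2 + 3*(⅓))*(-2))*0))*(1/40714) = (2*(-7 + ((2 + 1)*(-2))*0))*(1/40714) = (2*(-7 + (3*(-2))*0))*(1/40714) = (2*(-7 - 6*0))*(1/40714) = (2*(-7 + 0))*(1/40714) = (2*(-7))*(1/40714) = -14*1/40714 = -7/20357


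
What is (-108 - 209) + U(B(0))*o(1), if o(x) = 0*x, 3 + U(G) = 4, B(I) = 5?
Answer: -317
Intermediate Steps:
U(G) = 1 (U(G) = -3 + 4 = 1)
o(x) = 0
(-108 - 209) + U(B(0))*o(1) = (-108 - 209) + 1*0 = -317 + 0 = -317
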